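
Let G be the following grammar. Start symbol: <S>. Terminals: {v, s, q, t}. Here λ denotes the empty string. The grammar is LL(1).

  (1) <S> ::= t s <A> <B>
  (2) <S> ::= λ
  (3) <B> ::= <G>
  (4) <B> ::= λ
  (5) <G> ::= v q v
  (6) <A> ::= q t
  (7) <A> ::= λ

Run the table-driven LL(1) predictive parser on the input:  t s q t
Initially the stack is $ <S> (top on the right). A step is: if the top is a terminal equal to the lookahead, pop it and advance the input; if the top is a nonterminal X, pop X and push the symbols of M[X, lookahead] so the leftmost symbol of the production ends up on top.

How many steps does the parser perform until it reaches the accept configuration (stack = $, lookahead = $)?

step 1: stack=$ <S>  input=t s q t $  — expand <S> ::= t s <A> <B>
step 2: stack=$ <B> <A> s t  input=t s q t $  — match t
step 3: stack=$ <B> <A> s  input=s q t $  — match s
step 4: stack=$ <B> <A>  input=q t $  — expand <A> ::= q t
step 5: stack=$ <B> t q  input=q t $  — match q
step 6: stack=$ <B> t  input=t $  — match t
step 7: stack=$ <B>  input=$  — expand <B> ::= λ
Accept reached after 7 steps.

7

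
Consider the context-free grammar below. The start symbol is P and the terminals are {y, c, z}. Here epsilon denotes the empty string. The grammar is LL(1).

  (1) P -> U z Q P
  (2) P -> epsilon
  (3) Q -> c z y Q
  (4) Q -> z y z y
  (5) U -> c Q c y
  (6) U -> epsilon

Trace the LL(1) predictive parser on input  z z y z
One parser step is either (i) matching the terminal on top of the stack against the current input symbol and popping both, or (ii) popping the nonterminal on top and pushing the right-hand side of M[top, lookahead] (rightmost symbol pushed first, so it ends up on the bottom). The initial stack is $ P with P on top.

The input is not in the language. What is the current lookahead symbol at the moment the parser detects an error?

     Stack        Input      Action
  1  $ P          z z y z $  expand P -> U z Q P
  2  $ P Q z U    z z y z $  expand U -> epsilon
  3  $ P Q z      z z y z $  match z
  4  $ P Q        z y z $    expand Q -> z y z y
  5  $ P y z y z  z y z $    match z
  6  $ P y z y    y z $      match y
  7  $ P y z      z $        match z
  8  $ P y        $          error: top is terminal y but lookahead is $

$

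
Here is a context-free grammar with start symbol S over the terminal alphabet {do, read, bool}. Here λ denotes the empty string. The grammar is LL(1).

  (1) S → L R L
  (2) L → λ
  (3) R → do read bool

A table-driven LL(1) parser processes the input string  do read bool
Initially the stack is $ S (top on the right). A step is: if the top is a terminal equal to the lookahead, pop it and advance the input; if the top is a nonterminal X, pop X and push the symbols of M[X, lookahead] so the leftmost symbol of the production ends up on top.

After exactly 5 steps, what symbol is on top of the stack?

step 1: stack=$ S  input=do read bool $  — expand S → L R L
step 2: stack=$ L R L  input=do read bool $  — expand L → λ
step 3: stack=$ L R  input=do read bool $  — expand R → do read bool
step 4: stack=$ L bool read do  input=do read bool $  — match do
step 5: stack=$ L bool read  input=read bool $  — match read
Stack after step 5: $ L bool (top = bool).

bool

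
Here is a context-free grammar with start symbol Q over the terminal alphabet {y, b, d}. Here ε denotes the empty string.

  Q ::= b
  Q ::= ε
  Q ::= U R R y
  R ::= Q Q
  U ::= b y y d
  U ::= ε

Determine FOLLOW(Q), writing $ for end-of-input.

{$, b, y}

FIRST(U) = {ε, b}
FIRST(Q) = {ε, b, y}  (via U R R y)
FIRST(R) = {ε, b, y}  (via Q Q)
FOLLOW(Q) includes $ since Q is the start symbol.
FOLLOW(R): in Q::=U R R y (occurrence 1), R is followed by R y with FIRST {b, y}; in Q::=U R R y (occurrence 2), R is followed by y with FIRST {y}. Thus FOLLOW(R) = {b, y}.
FOLLOW(Q): in R::=Q Q (occurrence 1), Q is followed by Q with FIRST {ε, b, y}; in R::=Q Q (occurrence 1), the suffix after Q is nullable, so FOLLOW(Q) ⊇ FOLLOW(R) = {b, y}; in R::=Q Q (occurrence 2), the suffix after Q is empty, so FOLLOW(Q) ⊇ FOLLOW(R) = {b, y}. Thus FOLLOW(Q) = {$, b, y}.
FOLLOW(U): in Q::=U R R y, U is followed by R R y with FIRST {b, y}. Thus FOLLOW(U) = {b, y}.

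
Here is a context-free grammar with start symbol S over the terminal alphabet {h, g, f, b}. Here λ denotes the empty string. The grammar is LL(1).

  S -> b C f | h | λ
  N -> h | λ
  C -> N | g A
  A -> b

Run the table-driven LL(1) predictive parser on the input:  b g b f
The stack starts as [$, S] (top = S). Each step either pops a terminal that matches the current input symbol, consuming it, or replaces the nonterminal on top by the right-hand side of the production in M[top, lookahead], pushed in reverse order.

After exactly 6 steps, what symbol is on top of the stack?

     Stack    Input      Action
  1  $ S      b g b f $  expand S -> b C f
  2  $ f C b  b g b f $  match b
  3  $ f C    g b f $    expand C -> g A
  4  $ f A g  g b f $    match g
  5  $ f A    b f $      expand A -> b
  6  $ f b    b f $      match b
Stack after step 6: $ f (top = f).

f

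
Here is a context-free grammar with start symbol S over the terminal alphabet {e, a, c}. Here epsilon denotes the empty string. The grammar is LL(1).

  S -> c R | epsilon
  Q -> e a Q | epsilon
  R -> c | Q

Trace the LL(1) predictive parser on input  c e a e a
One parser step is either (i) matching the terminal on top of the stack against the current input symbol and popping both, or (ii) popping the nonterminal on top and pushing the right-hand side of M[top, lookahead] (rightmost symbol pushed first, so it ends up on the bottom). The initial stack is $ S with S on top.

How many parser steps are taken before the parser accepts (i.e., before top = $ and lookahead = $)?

10

step 1: stack=$ S  input=c e a e a $  — expand S -> c R
step 2: stack=$ R c  input=c e a e a $  — match c
step 3: stack=$ R  input=e a e a $  — expand R -> Q
step 4: stack=$ Q  input=e a e a $  — expand Q -> e a Q
step 5: stack=$ Q a e  input=e a e a $  — match e
step 6: stack=$ Q a  input=a e a $  — match a
step 7: stack=$ Q  input=e a $  — expand Q -> e a Q
step 8: stack=$ Q a e  input=e a $  — match e
step 9: stack=$ Q a  input=a $  — match a
step 10: stack=$ Q  input=$  — expand Q -> epsilon
Accept reached after 10 steps.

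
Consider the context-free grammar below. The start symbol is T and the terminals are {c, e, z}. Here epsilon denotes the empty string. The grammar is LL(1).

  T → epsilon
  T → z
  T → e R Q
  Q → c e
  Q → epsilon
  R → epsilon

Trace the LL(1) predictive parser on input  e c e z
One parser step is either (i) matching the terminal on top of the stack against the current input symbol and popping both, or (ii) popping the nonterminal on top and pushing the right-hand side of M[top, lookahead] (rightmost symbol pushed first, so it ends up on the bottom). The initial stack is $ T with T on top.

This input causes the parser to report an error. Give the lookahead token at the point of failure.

     Stack    Input      Action
  1  $ T      e c e z $  expand T → e R Q
  2  $ Q R e  e c e z $  match e
  3  $ Q R    c e z $    expand R → epsilon
  4  $ Q      c e z $    expand Q → c e
  5  $ e c    c e z $    match c
  6  $ e      e z $      match e
  7  $        z $        error: stack empty but input remains

z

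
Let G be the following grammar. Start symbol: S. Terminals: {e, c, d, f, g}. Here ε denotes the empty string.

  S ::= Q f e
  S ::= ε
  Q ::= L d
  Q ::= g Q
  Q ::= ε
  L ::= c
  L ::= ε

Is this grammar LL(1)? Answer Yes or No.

FIRST(S) = {ε, c, d, f, g}
FIRST(Q) = {ε, c, d, g}
FIRST(L) = {ε, c}
FOLLOW(S) = {$}
FOLLOW(Q) = {f}
FOLLOW(L) = {d}
Each cell of M receives at most one production.

Yes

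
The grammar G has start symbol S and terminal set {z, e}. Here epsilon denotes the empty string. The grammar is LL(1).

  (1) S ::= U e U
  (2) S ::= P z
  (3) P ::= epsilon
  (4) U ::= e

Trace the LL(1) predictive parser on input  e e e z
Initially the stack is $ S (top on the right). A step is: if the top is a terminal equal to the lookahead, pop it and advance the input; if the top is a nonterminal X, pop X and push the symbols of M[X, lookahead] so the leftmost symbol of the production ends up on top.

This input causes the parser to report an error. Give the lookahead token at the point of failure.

step 1: stack=$ S  input=e e e z $  — expand S ::= U e U
step 2: stack=$ U e U  input=e e e z $  — expand U ::= e
step 3: stack=$ U e e  input=e e e z $  — match e
step 4: stack=$ U e  input=e e z $  — match e
step 5: stack=$ U  input=e z $  — expand U ::= e
step 6: stack=$ e  input=e z $  — match e
step 7: stack=$  input=z $  — error: stack empty but input remains

z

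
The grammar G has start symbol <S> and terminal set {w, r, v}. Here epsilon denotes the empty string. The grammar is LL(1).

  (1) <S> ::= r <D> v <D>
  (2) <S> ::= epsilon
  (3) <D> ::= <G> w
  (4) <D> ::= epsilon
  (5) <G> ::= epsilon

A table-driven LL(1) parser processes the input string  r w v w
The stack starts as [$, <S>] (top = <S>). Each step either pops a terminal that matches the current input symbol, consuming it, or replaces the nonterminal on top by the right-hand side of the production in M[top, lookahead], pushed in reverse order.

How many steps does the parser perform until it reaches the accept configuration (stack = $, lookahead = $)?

step 1: stack=$ <S>  input=r w v w $  — expand <S> ::= r <D> v <D>
step 2: stack=$ <D> v <D> r  input=r w v w $  — match r
step 3: stack=$ <D> v <D>  input=w v w $  — expand <D> ::= <G> w
step 4: stack=$ <D> v w <G>  input=w v w $  — expand <G> ::= epsilon
step 5: stack=$ <D> v w  input=w v w $  — match w
step 6: stack=$ <D> v  input=v w $  — match v
step 7: stack=$ <D>  input=w $  — expand <D> ::= <G> w
step 8: stack=$ w <G>  input=w $  — expand <G> ::= epsilon
step 9: stack=$ w  input=w $  — match w
Accept reached after 9 steps.

9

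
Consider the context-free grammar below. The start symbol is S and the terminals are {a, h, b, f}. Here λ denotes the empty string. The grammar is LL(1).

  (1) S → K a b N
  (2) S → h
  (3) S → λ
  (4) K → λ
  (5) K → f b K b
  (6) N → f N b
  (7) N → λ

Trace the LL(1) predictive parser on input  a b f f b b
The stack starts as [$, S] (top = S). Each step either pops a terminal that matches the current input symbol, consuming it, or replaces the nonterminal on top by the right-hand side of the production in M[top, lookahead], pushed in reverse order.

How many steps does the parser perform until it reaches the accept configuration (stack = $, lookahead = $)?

11

      Stack      Input          Action
   1  $ S        a b f f b b $  expand S → K a b N
   2  $ N b a K  a b f f b b $  expand K → λ
   3  $ N b a    a b f f b b $  match a
   4  $ N b      b f f b b $    match b
   5  $ N        f f b b $      expand N → f N b
   6  $ b N f    f f b b $      match f
   7  $ b N      f b b $        expand N → f N b
   8  $ b b N f  f b b $        match f
   9  $ b b N    b b $          expand N → λ
  10  $ b b      b b $          match b
  11  $ b        b $            match b
Accept reached after 11 steps.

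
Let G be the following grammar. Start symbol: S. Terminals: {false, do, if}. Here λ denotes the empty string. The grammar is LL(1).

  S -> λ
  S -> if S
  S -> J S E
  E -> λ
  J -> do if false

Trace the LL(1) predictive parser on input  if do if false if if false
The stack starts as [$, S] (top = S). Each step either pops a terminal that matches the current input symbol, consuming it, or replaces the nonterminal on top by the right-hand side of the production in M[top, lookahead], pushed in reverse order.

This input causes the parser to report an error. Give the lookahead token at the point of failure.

false

step 1: stack=$ S  input=if do if false if if false $  — expand S -> if S
step 2: stack=$ S if  input=if do if false if if false $  — match if
step 3: stack=$ S  input=do if false if if false $  — expand S -> J S E
step 4: stack=$ E S J  input=do if false if if false $  — expand J -> do if false
step 5: stack=$ E S false if do  input=do if false if if false $  — match do
step 6: stack=$ E S false if  input=if false if if false $  — match if
step 7: stack=$ E S false  input=false if if false $  — match false
step 8: stack=$ E S  input=if if false $  — expand S -> if S
step 9: stack=$ E S if  input=if if false $  — match if
step 10: stack=$ E S  input=if false $  — expand S -> if S
step 11: stack=$ E S if  input=if false $  — match if
step 12: stack=$ E S  input=false $  — error: M[S, false] is empty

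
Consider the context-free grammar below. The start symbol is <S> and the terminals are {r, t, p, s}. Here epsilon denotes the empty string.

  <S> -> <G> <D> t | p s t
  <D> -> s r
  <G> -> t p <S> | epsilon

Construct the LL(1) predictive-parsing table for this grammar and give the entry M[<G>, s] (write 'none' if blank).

<G> -> epsilon

FIRST(<D>) = {s}
FIRST(<G>) = {epsilon, t}
FIRST(<S>) = {p, s, t}  (via <G> <D> t)
FOLLOW(<S>) includes $ since <S> is the start symbol.
FOLLOW(<G>): in <S>-><G> <D> t, <G> is followed by <D> t with FIRST {s}. Thus FOLLOW(<G>) = {s}.
For <G> -> t p <S>: FIRST(t p <S>) = {t}, so it goes in M[<G>, t] for t ∈ {t}.
For <G> -> epsilon: FIRST(epsilon) = {epsilon}, so it goes in M[<G>, t] for t ∈ {}; since epsilon ∈ FIRST, also for every t ∈ FOLLOW(<G>) = {s}.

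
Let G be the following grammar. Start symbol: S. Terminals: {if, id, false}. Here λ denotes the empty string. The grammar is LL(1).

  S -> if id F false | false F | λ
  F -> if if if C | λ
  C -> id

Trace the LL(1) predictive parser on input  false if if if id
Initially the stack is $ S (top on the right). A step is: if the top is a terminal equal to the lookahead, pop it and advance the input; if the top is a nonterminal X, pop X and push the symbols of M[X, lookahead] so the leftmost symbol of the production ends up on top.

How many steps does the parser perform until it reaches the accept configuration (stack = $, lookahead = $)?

step 1: stack=$ S  input=false if if if id $  — expand S -> false F
step 2: stack=$ F false  input=false if if if id $  — match false
step 3: stack=$ F  input=if if if id $  — expand F -> if if if C
step 4: stack=$ C if if if  input=if if if id $  — match if
step 5: stack=$ C if if  input=if if id $  — match if
step 6: stack=$ C if  input=if id $  — match if
step 7: stack=$ C  input=id $  — expand C -> id
step 8: stack=$ id  input=id $  — match id
Accept reached after 8 steps.

8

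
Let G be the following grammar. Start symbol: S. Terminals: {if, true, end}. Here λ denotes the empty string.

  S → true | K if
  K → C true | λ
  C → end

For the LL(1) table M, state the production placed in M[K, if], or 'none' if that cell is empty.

FIRST(C): from C→end we get {end}. So FIRST(C) = {end}.
FIRST(K): from K→C true we get {end}; from K→λ we get {λ}. So FIRST(K) = {λ, end}.
FIRST(S): from S→true we get {true}; from S→K if we get {end, if}. So FIRST(S) = {end, if, true}.
FOLLOW(S) includes $ since S is the start symbol.
FOLLOW(K): in S→K if, K is followed by if with FIRST {if}. Thus FOLLOW(K) = {if}.
For K → C true: FIRST(C true) = {end}, so it goes in M[K, t] for t ∈ {end}.
For K → λ: FIRST(λ) = {λ}, so it goes in M[K, t] for t ∈ {}; since λ ∈ FIRST, also for every t ∈ FOLLOW(K) = {if}.

K → λ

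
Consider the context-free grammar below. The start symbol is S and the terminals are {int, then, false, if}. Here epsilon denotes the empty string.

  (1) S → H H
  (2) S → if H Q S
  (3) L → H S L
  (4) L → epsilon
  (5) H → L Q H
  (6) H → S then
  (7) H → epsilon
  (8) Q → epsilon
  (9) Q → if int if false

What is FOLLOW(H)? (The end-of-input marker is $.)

FIRST(Q): from Q→epsilon we get {epsilon}; from Q→if int if false we get {if}. So FIRST(Q) = {epsilon, if}.
FIRST(S): from S→H H we get {epsilon, if, then}; from S→if H Q S we get {if}. So FIRST(S) = {epsilon, if, then}.
FIRST(L): from L→H S L we get {epsilon, if, then}; from L→epsilon we get {epsilon}. So FIRST(L) = {epsilon, if, then}.
FIRST(H): from H→L Q H we get {epsilon, if, then}; from H→S then we get {if, then}; from H→epsilon we get {epsilon}. So FIRST(H) = {epsilon, if, then}.
FOLLOW(S) includes $ since S is the start symbol.
FOLLOW(S): in S→if H Q S, the suffix after S is empty (adds nothing new); in L→H S L, S is followed by L with FIRST {epsilon, if, then}; in L→H S L, the suffix after S is nullable, so FOLLOW(S) ⊇ FOLLOW(L) = {$, if, then}; in H→S then, S is followed by then with FIRST {then}. Thus FOLLOW(S) = {$, if, then}.
FOLLOW(L): in L→H S L, the suffix after L is empty (adds nothing new); in H→L Q H, L is followed by Q H with FIRST {epsilon, if, then}; in H→L Q H, the suffix after L is nullable, so FOLLOW(L) ⊇ FOLLOW(H) = {$, if, then}. Thus FOLLOW(L) = {$, if, then}.
FOLLOW(H): in S→H H (occurrence 1), H is followed by H with FIRST {epsilon, if, then}; in S→H H (occurrence 1), the suffix after H is nullable, so FOLLOW(H) ⊇ FOLLOW(S) = {$, if, then}; in S→H H (occurrence 2), the suffix after H is empty, so FOLLOW(H) ⊇ FOLLOW(S) = {$, if, then}; in S→if H Q S, H is followed by Q S with FIRST {epsilon, if, then}; in S→if H Q S, the suffix after H is nullable, so FOLLOW(H) ⊇ FOLLOW(S) = {$, if, then}; in L→H S L, H is followed by S L with FIRST {epsilon, if, then}; in L→H S L, the suffix after H is nullable, so FOLLOW(H) ⊇ FOLLOW(L) = {$, if, then}; in H→L Q H, the suffix after H is empty (adds nothing new). Thus FOLLOW(H) = {$, if, then}.
FOLLOW(Q): in S→if H Q S, Q is followed by S with FIRST {epsilon, if, then}; in S→if H Q S, the suffix after Q is nullable, so FOLLOW(Q) ⊇ FOLLOW(S) = {$, if, then}; in H→L Q H, Q is followed by H with FIRST {epsilon, if, then}; in H→L Q H, the suffix after Q is nullable, so FOLLOW(Q) ⊇ FOLLOW(H) = {$, if, then}. Thus FOLLOW(Q) = {$, if, then}.

{$, if, then}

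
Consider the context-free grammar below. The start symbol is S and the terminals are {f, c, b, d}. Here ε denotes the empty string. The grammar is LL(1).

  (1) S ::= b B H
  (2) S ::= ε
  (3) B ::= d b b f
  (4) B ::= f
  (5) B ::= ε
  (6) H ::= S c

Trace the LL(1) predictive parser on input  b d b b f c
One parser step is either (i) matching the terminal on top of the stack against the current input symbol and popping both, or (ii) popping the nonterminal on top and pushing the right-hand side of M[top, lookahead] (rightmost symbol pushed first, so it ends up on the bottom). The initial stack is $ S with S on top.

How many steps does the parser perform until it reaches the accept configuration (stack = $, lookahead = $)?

step 1: stack=$ S  input=b d b b f c $  — expand S ::= b B H
step 2: stack=$ H B b  input=b d b b f c $  — match b
step 3: stack=$ H B  input=d b b f c $  — expand B ::= d b b f
step 4: stack=$ H f b b d  input=d b b f c $  — match d
step 5: stack=$ H f b b  input=b b f c $  — match b
step 6: stack=$ H f b  input=b f c $  — match b
step 7: stack=$ H f  input=f c $  — match f
step 8: stack=$ H  input=c $  — expand H ::= S c
step 9: stack=$ c S  input=c $  — expand S ::= ε
step 10: stack=$ c  input=c $  — match c
Accept reached after 10 steps.

10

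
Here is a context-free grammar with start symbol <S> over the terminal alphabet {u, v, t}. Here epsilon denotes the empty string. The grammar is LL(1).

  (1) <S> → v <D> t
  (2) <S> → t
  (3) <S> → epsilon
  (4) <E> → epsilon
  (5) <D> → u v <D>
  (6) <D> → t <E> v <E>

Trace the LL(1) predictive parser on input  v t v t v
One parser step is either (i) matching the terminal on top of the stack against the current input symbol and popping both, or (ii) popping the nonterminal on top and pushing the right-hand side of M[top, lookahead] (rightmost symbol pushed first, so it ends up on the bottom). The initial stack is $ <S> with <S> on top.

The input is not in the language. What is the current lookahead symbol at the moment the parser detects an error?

v

step 1: stack=$ <S>  input=v t v t v $  — expand <S> → v <D> t
step 2: stack=$ t <D> v  input=v t v t v $  — match v
step 3: stack=$ t <D>  input=t v t v $  — expand <D> → t <E> v <E>
step 4: stack=$ t <E> v <E> t  input=t v t v $  — match t
step 5: stack=$ t <E> v <E>  input=v t v $  — expand <E> → epsilon
step 6: stack=$ t <E> v  input=v t v $  — match v
step 7: stack=$ t <E>  input=t v $  — expand <E> → epsilon
step 8: stack=$ t  input=t v $  — match t
step 9: stack=$  input=v $  — error: stack empty but input remains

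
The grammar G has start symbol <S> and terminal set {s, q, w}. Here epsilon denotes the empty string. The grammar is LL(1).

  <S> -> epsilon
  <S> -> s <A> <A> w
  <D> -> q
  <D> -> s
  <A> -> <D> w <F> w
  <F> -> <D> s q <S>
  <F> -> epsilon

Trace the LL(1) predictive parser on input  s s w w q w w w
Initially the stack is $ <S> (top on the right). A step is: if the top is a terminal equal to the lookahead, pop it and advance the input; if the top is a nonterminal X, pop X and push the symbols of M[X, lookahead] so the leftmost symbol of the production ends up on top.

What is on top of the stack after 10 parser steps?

q

      Stack                Input              Action
   1  $ <S>                s s w w q w w w $  expand <S> -> s <A> <A> w
   2  $ w <A> <A> s        s s w w q w w w $  match s
   3  $ w <A> <A>          s w w q w w w $    expand <A> -> <D> w <F> w
   4  $ w <A> w <F> w <D>  s w w q w w w $    expand <D> -> s
   5  $ w <A> w <F> w s    s w w q w w w $    match s
   6  $ w <A> w <F> w      w w q w w w $      match w
   7  $ w <A> w <F>        w q w w w $        expand <F> -> epsilon
   8  $ w <A> w            w q w w w $        match w
   9  $ w <A>              q w w w $          expand <A> -> <D> w <F> w
  10  $ w w <F> w <D>      q w w w $          expand <D> -> q
Stack after step 10: $ w w <F> w q (top = q).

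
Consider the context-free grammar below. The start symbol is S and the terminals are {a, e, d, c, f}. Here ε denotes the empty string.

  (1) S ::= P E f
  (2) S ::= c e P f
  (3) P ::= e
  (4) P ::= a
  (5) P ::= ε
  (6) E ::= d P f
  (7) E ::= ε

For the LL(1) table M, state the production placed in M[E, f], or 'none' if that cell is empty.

E ::= ε

FIRST(P) = {ε, a, e}
FIRST(E) = {ε, d}
FIRST(S) = {a, c, d, e, f}  (via P E f)
FOLLOW(S) includes $ since S is the start symbol.
FOLLOW(E): in S::=P E f, E is followed by f with FIRST {f}. Thus FOLLOW(E) = {f}.
For E ::= d P f: FIRST(d P f) = {d}, so it goes in M[E, t] for t ∈ {d}.
For E ::= ε: FIRST(ε) = {ε}, so it goes in M[E, t] for t ∈ {}; since ε ∈ FIRST, also for every t ∈ FOLLOW(E) = {f}.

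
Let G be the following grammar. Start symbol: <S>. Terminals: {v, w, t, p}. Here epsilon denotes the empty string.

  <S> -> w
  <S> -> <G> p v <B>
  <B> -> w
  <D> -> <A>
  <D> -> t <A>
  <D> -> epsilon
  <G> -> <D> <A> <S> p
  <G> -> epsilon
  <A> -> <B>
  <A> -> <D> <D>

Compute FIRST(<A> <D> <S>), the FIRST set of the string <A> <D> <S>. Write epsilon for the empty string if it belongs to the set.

{p, t, w}

FIRST(<B>) = {w}
FIRST(<S>) = {p, t, w}  (via <G> p v <B>)
FIRST(<D>) = {epsilon, t, w}  (via <A>)
FIRST(<A>) = {epsilon, t, w}  (via <B>, <D> <D>)
FIRST(<G>) = {epsilon, p, t, w}  (via <D> <A> <S> p)
FIRST(<A> <D> <S>): take FIRST of each symbol in turn, carrying on past any symbol whose FIRST contains epsilon; result {p, t, w}.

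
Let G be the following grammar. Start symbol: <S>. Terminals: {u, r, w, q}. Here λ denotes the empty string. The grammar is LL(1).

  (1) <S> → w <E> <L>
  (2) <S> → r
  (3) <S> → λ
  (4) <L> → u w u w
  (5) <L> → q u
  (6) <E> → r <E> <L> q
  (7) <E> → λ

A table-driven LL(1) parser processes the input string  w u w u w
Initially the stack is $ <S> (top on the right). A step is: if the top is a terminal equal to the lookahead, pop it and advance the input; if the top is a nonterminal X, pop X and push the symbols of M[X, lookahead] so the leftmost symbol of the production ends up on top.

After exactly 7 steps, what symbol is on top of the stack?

     Stack        Input        Action
  1  $ <S>        w u w u w $  expand <S> → w <E> <L>
  2  $ <L> <E> w  w u w u w $  match w
  3  $ <L> <E>    u w u w $    expand <E> → λ
  4  $ <L>        u w u w $    expand <L> → u w u w
  5  $ w u w u    u w u w $    match u
  6  $ w u w      w u w $      match w
  7  $ w u        u w $        match u
Stack after step 7: $ w (top = w).

w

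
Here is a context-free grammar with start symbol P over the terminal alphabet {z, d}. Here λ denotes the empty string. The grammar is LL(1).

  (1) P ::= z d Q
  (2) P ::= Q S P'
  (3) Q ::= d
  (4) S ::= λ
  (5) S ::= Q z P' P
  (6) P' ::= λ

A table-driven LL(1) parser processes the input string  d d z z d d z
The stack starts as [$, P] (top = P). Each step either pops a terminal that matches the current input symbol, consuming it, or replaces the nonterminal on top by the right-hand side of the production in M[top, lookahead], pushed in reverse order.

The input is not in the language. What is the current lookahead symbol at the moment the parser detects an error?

z

step 1: stack=$ P  input=d d z z d d z $  — expand P ::= Q S P'
step 2: stack=$ P' S Q  input=d d z z d d z $  — expand Q ::= d
step 3: stack=$ P' S d  input=d d z z d d z $  — match d
step 4: stack=$ P' S  input=d z z d d z $  — expand S ::= Q z P' P
step 5: stack=$ P' P P' z Q  input=d z z d d z $  — expand Q ::= d
step 6: stack=$ P' P P' z d  input=d z z d d z $  — match d
step 7: stack=$ P' P P' z  input=z z d d z $  — match z
step 8: stack=$ P' P P'  input=z d d z $  — expand P' ::= λ
step 9: stack=$ P' P  input=z d d z $  — expand P ::= z d Q
step 10: stack=$ P' Q d z  input=z d d z $  — match z
step 11: stack=$ P' Q d  input=d d z $  — match d
step 12: stack=$ P' Q  input=d z $  — expand Q ::= d
step 13: stack=$ P' d  input=d z $  — match d
step 14: stack=$ P'  input=z $  — expand P' ::= λ
step 15: stack=$  input=z $  — error: stack empty but input remains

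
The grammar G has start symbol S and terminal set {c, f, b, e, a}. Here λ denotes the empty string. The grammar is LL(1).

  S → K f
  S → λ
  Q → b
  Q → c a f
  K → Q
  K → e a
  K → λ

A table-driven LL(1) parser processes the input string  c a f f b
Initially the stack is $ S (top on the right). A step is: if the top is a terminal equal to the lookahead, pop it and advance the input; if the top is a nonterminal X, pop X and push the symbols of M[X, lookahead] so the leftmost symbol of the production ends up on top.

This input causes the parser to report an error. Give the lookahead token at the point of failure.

b

step 1: stack=$ S  input=c a f f b $  — expand S → K f
step 2: stack=$ f K  input=c a f f b $  — expand K → Q
step 3: stack=$ f Q  input=c a f f b $  — expand Q → c a f
step 4: stack=$ f f a c  input=c a f f b $  — match c
step 5: stack=$ f f a  input=a f f b $  — match a
step 6: stack=$ f f  input=f f b $  — match f
step 7: stack=$ f  input=f b $  — match f
step 8: stack=$  input=b $  — error: stack empty but input remains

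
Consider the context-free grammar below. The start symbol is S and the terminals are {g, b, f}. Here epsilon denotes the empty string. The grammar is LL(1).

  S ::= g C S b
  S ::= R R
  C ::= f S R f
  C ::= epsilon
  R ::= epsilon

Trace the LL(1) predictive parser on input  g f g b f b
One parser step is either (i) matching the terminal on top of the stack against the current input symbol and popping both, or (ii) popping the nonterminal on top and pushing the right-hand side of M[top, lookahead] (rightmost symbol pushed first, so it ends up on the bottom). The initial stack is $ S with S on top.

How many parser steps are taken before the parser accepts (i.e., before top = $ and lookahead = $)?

17

step 1: stack=$ S  input=g f g b f b $  — expand S ::= g C S b
step 2: stack=$ b S C g  input=g f g b f b $  — match g
step 3: stack=$ b S C  input=f g b f b $  — expand C ::= f S R f
step 4: stack=$ b S f R S f  input=f g b f b $  — match f
step 5: stack=$ b S f R S  input=g b f b $  — expand S ::= g C S b
step 6: stack=$ b S f R b S C g  input=g b f b $  — match g
step 7: stack=$ b S f R b S C  input=b f b $  — expand C ::= epsilon
step 8: stack=$ b S f R b S  input=b f b $  — expand S ::= R R
step 9: stack=$ b S f R b R R  input=b f b $  — expand R ::= epsilon
step 10: stack=$ b S f R b R  input=b f b $  — expand R ::= epsilon
step 11: stack=$ b S f R b  input=b f b $  — match b
step 12: stack=$ b S f R  input=f b $  — expand R ::= epsilon
step 13: stack=$ b S f  input=f b $  — match f
step 14: stack=$ b S  input=b $  — expand S ::= R R
step 15: stack=$ b R R  input=b $  — expand R ::= epsilon
step 16: stack=$ b R  input=b $  — expand R ::= epsilon
step 17: stack=$ b  input=b $  — match b
Accept reached after 17 steps.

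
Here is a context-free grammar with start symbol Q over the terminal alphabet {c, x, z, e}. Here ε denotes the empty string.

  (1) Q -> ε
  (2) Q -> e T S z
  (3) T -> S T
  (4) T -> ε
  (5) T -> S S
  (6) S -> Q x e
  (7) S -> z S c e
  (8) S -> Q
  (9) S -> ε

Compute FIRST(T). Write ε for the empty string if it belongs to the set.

FIRST(Q) = {ε, e}
FIRST(S) = {ε, e, x, z}  (via Q x e, Q)
FIRST(T) = {ε, e, x, z}  (via S T, S S)

{ε, e, x, z}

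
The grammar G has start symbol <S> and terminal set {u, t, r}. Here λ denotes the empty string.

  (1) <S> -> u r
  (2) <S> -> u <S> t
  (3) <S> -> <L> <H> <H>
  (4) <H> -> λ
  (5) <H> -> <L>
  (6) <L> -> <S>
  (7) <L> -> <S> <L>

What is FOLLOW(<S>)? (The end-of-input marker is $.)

FIRST(<S>): from <S>->u r we get {u}; from <S>->u <S> t we get {u}; from <S>-><L> <H> <H> we get {u}. So FIRST(<S>) = {u}.
FIRST(<L>): from <L>-><S> we get {u}; from <L>-><S> <L> we get {u}. So FIRST(<L>) = {u}.
FIRST(<H>): from <H>->λ we get {λ}; from <H>-><L> we get {u}. So FIRST(<H>) = {λ, u}.
FOLLOW(<S>) includes $ since <S> is the start symbol.
FOLLOW(<S>): in <S>->u <S> t, <S> is followed by t with FIRST {t}; in <L>-><S>, the suffix after <S> is empty, so FOLLOW(<S>) ⊇ FOLLOW(<L>) = {$, t, u}; in <L>-><S> <L>, <S> is followed by <L> with FIRST {u}. Thus FOLLOW(<S>) = {$, t, u}.
FOLLOW(<H>): in <S>-><L> <H> <H> (occurrence 1), <H> is followed by <H> with FIRST {λ, u}; in <S>-><L> <H> <H> (occurrence 1), the suffix after <H> is nullable, so FOLLOW(<H>) ⊇ FOLLOW(<S>) = {$, t, u}; in <S>-><L> <H> <H> (occurrence 2), the suffix after <H> is empty, so FOLLOW(<H>) ⊇ FOLLOW(<S>) = {$, t, u}. Thus FOLLOW(<H>) = {$, t, u}.
FOLLOW(<L>): in <S>-><L> <H> <H>, <L> is followed by <H> <H> with FIRST {λ, u}; in <S>-><L> <H> <H>, the suffix after <L> is nullable, so FOLLOW(<L>) ⊇ FOLLOW(<S>) = {$, t, u}; in <H>-><L>, the suffix after <L> is empty, so FOLLOW(<L>) ⊇ FOLLOW(<H>) = {$, t, u}; in <L>-><S> <L>, the suffix after <L> is empty (adds nothing new). Thus FOLLOW(<L>) = {$, t, u}.

{$, t, u}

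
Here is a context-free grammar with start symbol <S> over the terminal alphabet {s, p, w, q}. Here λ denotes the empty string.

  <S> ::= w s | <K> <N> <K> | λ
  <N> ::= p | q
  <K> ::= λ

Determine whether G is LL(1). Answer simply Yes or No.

Yes

FIRST(<S>) = {λ, p, q, w}
FIRST(<N>) = {p, q}
FIRST(<K>) = {λ}
FOLLOW(<S>) = {$}
FOLLOW(<N>) = {$}
FOLLOW(<K>) = {$, p, q}
Each cell of M receives at most one production.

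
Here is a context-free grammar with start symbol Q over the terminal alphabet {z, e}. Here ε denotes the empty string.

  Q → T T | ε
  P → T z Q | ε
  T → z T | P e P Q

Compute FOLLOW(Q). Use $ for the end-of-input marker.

{$, e, z}

FIRST(Q) = {ε, e, z}  (via T T)
FIRST(P) = {ε, e, z}  (via T z Q)
FIRST(T) = {e, z}  (via P e P Q)
FOLLOW(Q) includes $ since Q is the start symbol.
FOLLOW(Q): in P→T z Q, the suffix after Q is empty, so FOLLOW(Q) ⊇ FOLLOW(P) = {$, e, z}; in T→P e P Q, the suffix after Q is empty, so FOLLOW(Q) ⊇ FOLLOW(T) = {$, e, z}. Thus FOLLOW(Q) = {$, e, z}.
FOLLOW(T): in Q→T T (occurrence 1), T is followed by T with FIRST {e, z}; in Q→T T (occurrence 2), the suffix after T is empty, so FOLLOW(T) ⊇ FOLLOW(Q) = {$, e, z}; in P→T z Q, T is followed by z Q with FIRST {z}; in T→z T, the suffix after T is empty (adds nothing new). Thus FOLLOW(T) = {$, e, z}.
FOLLOW(P): in T→P e P Q (occurrence 1), P is followed by e P Q with FIRST {e}; in T→P e P Q (occurrence 2), P is followed by Q with FIRST {ε, e, z}; in T→P e P Q (occurrence 2), the suffix after P is nullable, so FOLLOW(P) ⊇ FOLLOW(T) = {$, e, z}. Thus FOLLOW(P) = {$, e, z}.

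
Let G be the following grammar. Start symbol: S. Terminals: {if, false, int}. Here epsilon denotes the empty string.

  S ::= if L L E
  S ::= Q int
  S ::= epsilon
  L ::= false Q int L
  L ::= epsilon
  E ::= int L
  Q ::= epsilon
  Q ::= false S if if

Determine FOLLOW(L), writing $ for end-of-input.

{$, false, if, int}

FIRST(L) = {epsilon, false}
FIRST(E) = {int}
FIRST(Q) = {epsilon, false}
FIRST(S) = {epsilon, false, if, int}  (via Q int)
FOLLOW(S) includes $ since S is the start symbol.
FOLLOW(S): in Q::=false S if if, S is followed by if if with FIRST {if}. Thus FOLLOW(S) = {$, if}.
FOLLOW(E): in S::=if L L E, the suffix after E is empty, so FOLLOW(E) ⊇ FOLLOW(S) = {$, if}. Thus FOLLOW(E) = {$, if}.
FOLLOW(L): in S::=if L L E (occurrence 1), L is followed by L E with FIRST {false, int}; in S::=if L L E (occurrence 2), L is followed by E with FIRST {int}; in L::=false Q int L, the suffix after L is empty (adds nothing new); in E::=int L, the suffix after L is empty, so FOLLOW(L) ⊇ FOLLOW(E) = {$, if}. Thus FOLLOW(L) = {$, false, if, int}.
FOLLOW(Q): in S::=Q int, Q is followed by int with FIRST {int}; in L::=false Q int L, Q is followed by int L with FIRST {int}. Thus FOLLOW(Q) = {int}.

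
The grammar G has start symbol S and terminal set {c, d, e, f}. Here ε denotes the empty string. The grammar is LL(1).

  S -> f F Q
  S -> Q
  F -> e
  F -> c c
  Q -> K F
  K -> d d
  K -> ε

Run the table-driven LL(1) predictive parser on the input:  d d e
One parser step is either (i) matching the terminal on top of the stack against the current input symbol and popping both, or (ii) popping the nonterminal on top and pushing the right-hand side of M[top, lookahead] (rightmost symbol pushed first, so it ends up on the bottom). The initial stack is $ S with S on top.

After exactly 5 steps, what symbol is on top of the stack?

F

     Stack    Input    Action
  1  $ S      d d e $  expand S -> Q
  2  $ Q      d d e $  expand Q -> K F
  3  $ F K    d d e $  expand K -> d d
  4  $ F d d  d d e $  match d
  5  $ F d    d e $    match d
Stack after step 5: $ F (top = F).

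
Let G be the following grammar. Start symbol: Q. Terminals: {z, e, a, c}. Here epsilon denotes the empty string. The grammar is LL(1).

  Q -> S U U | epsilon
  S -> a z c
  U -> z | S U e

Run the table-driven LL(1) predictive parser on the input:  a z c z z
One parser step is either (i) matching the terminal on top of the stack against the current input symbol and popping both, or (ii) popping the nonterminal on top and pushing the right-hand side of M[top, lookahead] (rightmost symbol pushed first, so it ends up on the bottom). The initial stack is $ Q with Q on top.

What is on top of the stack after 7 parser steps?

step 1: stack=$ Q  input=a z c z z $  — expand Q -> S U U
step 2: stack=$ U U S  input=a z c z z $  — expand S -> a z c
step 3: stack=$ U U c z a  input=a z c z z $  — match a
step 4: stack=$ U U c z  input=z c z z $  — match z
step 5: stack=$ U U c  input=c z z $  — match c
step 6: stack=$ U U  input=z z $  — expand U -> z
step 7: stack=$ U z  input=z z $  — match z
Stack after step 7: $ U (top = U).

U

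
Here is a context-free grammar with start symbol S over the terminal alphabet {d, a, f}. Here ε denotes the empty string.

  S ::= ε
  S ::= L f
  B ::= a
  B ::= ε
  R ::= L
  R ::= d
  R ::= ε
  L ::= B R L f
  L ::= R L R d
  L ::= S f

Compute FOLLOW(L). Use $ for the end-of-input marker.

FIRST(B) = {ε, a}
FIRST(S) = {ε, a, d, f}  (via L f)
FIRST(R) = {ε, a, d, f}  (via L)
FIRST(L) = {a, d, f}  (via B R L f, R L R d, S f)
FOLLOW(S) includes $ since S is the start symbol.
FOLLOW(S): in L::=S f, S is followed by f with FIRST {f}. Thus FOLLOW(S) = {$, f}.
FOLLOW(B): in L::=B R L f, B is followed by R L f with FIRST {a, d, f}. Thus FOLLOW(B) = {a, d, f}.
FOLLOW(R): in L::=B R L f, R is followed by L f with FIRST {a, d, f}; in L::=R L R d (occurrence 1), R is followed by L R d with FIRST {a, d, f}; in L::=R L R d (occurrence 2), R is followed by d with FIRST {d}. Thus FOLLOW(R) = {a, d, f}.
FOLLOW(L): in S::=L f, L is followed by f with FIRST {f}; in R::=L, the suffix after L is empty, so FOLLOW(L) ⊇ FOLLOW(R) = {a, d, f}; in L::=B R L f, L is followed by f with FIRST {f}; in L::=R L R d, L is followed by R d with FIRST {a, d, f}. Thus FOLLOW(L) = {a, d, f}.

{a, d, f}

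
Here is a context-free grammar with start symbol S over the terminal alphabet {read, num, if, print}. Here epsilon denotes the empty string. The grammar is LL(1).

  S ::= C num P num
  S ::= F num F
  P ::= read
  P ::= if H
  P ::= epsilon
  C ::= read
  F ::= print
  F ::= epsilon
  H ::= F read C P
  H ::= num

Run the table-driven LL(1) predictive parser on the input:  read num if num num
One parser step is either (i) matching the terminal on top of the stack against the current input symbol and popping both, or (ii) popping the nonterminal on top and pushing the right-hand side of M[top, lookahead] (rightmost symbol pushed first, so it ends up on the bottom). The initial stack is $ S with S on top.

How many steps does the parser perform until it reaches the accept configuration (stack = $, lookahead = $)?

9

step 1: stack=$ S  input=read num if num num $  — expand S ::= C num P num
step 2: stack=$ num P num C  input=read num if num num $  — expand C ::= read
step 3: stack=$ num P num read  input=read num if num num $  — match read
step 4: stack=$ num P num  input=num if num num $  — match num
step 5: stack=$ num P  input=if num num $  — expand P ::= if H
step 6: stack=$ num H if  input=if num num $  — match if
step 7: stack=$ num H  input=num num $  — expand H ::= num
step 8: stack=$ num num  input=num num $  — match num
step 9: stack=$ num  input=num $  — match num
Accept reached after 9 steps.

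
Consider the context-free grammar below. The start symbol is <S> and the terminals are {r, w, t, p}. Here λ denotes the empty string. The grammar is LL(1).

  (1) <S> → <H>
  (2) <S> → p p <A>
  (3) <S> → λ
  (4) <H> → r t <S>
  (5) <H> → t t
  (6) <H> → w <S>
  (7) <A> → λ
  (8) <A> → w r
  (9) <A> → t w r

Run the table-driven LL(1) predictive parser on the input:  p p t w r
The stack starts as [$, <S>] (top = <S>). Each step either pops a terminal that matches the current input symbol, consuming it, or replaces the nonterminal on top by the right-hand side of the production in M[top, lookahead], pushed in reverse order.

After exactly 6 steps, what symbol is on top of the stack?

r

step 1: stack=$ <S>  input=p p t w r $  — expand <S> → p p <A>
step 2: stack=$ <A> p p  input=p p t w r $  — match p
step 3: stack=$ <A> p  input=p t w r $  — match p
step 4: stack=$ <A>  input=t w r $  — expand <A> → t w r
step 5: stack=$ r w t  input=t w r $  — match t
step 6: stack=$ r w  input=w r $  — match w
Stack after step 6: $ r (top = r).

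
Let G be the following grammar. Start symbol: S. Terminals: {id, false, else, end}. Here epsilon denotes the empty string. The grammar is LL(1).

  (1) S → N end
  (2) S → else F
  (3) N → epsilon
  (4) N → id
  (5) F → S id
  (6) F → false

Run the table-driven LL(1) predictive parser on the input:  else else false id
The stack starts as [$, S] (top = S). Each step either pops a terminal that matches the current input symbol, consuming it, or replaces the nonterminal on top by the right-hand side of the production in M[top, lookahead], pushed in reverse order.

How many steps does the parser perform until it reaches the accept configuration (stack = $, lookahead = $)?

8

step 1: stack=$ S  input=else else false id $  — expand S → else F
step 2: stack=$ F else  input=else else false id $  — match else
step 3: stack=$ F  input=else false id $  — expand F → S id
step 4: stack=$ id S  input=else false id $  — expand S → else F
step 5: stack=$ id F else  input=else false id $  — match else
step 6: stack=$ id F  input=false id $  — expand F → false
step 7: stack=$ id false  input=false id $  — match false
step 8: stack=$ id  input=id $  — match id
Accept reached after 8 steps.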